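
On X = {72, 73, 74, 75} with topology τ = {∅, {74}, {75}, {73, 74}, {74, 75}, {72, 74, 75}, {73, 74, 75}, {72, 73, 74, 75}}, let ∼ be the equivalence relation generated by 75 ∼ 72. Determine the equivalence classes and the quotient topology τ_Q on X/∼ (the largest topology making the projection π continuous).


X/∼ = {[72=75], [73], [74]}; |τ_Q| = 5.

Equivalence classes: [72=75], [73], [74].
Quotient map π: X → X/∼ sends 72 ↦ [72=75], 73 ↦ [73], 74 ↦ [74], 75 ↦ [72=75].
For each subset V ⊆ X/∼, compute π^{-1}(V) ⊆ X and check whether π^{-1}(V) ∈ τ. V is open in τ_Q iff π^{-1}(V) ∈ τ.
  V = {}: π^{-1}(V) = ∅ ∈ τ ✓.
  V = {[72=75]}: π^{-1}(V) = {72, 75} ∉ τ ✗.
  V = {[73]}: π^{-1}(V) = {73} ∉ τ ✗.
  V = {[72=75], [73]}: π^{-1}(V) = {72, 73, 75} ∉ τ ✗.
  V = {[74]}: π^{-1}(V) = {74} ∈ τ ✓.
  V = {[72=75], [74]}: π^{-1}(V) = {72, 74, 75} ∈ τ ✓.
  V = {[73], [74]}: π^{-1}(V) = {73, 74} ∈ τ ✓.
  V = {[72=75], [73], [74]}: π^{-1}(V) = {72, 73, 74, 75} ∈ τ ✓.
Open sets in the quotient: τ_Q = {{}, {[74]}, {[72=75], [74]}, {[73], [74]}, {[72=75], [73], [74]}} (5 elements).


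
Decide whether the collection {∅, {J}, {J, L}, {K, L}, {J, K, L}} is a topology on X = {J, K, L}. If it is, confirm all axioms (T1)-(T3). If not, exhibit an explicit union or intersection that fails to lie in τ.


τ is NOT a topology on X.

Axiom (T1): ∅ ∈ τ? Yes; X ∈ τ? Yes.
Axiom (T2/T3): check pairwise unions and intersections of members of τ.
Counterexample for (T3): {J, L} ∩ {K, L} = {L} ∉ τ. Therefore τ is NOT a topology.


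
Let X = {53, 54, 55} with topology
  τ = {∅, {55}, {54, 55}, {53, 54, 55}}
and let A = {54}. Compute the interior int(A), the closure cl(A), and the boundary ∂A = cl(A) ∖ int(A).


int(A) = ∅, cl(A) = {53, 54}, ∂A = {53, 54}.

Closed sets in (X, τ) are complements of opens:
  closed(X, τ) = {∅, {53}, {53, 54}, {53, 54, 55}}.
int(A) = ⋃ {U ∈ τ : U ⊆ A}. Opens contained in A: ∅.
Taking the union of these: int(A) = ∅.
cl(A) = ⋂ {C closed : A ⊆ C}. Closed sets containing A: {53, 54}, {53, 54, 55}.
Intersecting these: cl(A) = {53, 54}.
∂A = cl(A) ∖ int(A) = {53, 54} ∖ ∅ = {53, 54}.


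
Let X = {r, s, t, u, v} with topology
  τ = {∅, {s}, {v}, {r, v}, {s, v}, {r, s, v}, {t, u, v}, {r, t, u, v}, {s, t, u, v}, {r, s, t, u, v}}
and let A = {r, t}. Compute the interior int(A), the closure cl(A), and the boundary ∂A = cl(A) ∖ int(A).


int(A) = ∅, cl(A) = {r, t, u}, ∂A = {r, t, u}.

Closed sets in (X, τ) are complements of opens:
  closed(X, τ) = {∅, {r}, {s}, {r, s}, {t, u}, {r, t, u}, {s, t, u}, {r, s, t, u}, {r, t, u, v}, {r, s, t, u, v}}.
int(A) = ⋃ {U ∈ τ : U ⊆ A}. Opens contained in A: ∅.
Taking the union of these: int(A) = ∅.
cl(A) = ⋂ {C closed : A ⊆ C}. Closed sets containing A: {r, t, u}, {r, s, t, u}, {r, t, u, v}, {r, s, t, u, v}.
Intersecting these: cl(A) = {r, t, u}.
∂A = cl(A) ∖ int(A) = {r, t, u} ∖ ∅ = {r, t, u}.


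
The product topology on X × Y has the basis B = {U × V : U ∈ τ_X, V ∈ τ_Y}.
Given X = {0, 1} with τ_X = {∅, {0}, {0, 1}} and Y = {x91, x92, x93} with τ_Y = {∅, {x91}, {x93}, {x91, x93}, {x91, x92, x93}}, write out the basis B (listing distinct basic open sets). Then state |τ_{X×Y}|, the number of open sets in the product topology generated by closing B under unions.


Basis B = {∅ × ∅, {0} × {x91}, {0} × {x93}, {0} × {x91, x93}, {0, 1} × {x91}, {0, 1} × {x93}, {0} × {x91, x92, x93}, {0, 1} × {x91, x93}, {0, 1} × {x91, x92, x93}}; |τ_{X×Y}| = 14.

Enumerate products U × V with U ∈ τ_X, V ∈ τ_Y (deduplicated):
  ∅ × ∅ = {} (∅)
  {0} × {x91} = {(0,x91)}
  {0} × {x93} = {(0,x93)}
  {0} × {x91, x93} = {(0,x91), (0,x93)}
  {0, 1} × {x91} = {(0,x91), (1,x91)}
  {0, 1} × {x93} = {(0,x93), (1,x93)}
  {0} × {x91, x92, x93} = {(0,x91), (0,x92), (0,x93)}
  {0, 1} × {x91, x93} = {(0,x91), (0,x93), (1,x91), (1,x93)}
  {0, 1} × {x91, x92, x93} = {(0,x91), (0,x92), (0,x93), (1,x91), (1,x92), (1,x93)}
These 9 distinct sets form the basis B.
Close under arbitrary unions to get τ_{X×Y}; counting gives |τ_{X×Y}| = 14.


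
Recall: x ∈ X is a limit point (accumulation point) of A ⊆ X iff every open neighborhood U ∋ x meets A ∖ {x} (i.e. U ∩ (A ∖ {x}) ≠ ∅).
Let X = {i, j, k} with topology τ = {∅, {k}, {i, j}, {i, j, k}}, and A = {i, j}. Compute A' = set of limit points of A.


A' = {i, j}

For each x ∈ X, list the open sets U ∈ τ with x ∈ U, then check whether U ∩ (A ∖ {x}) ≠ ∅ for every such U.
  x = i: opens ∋ x are {i, j}, {i, j, k}; each meets A ∖ {i}, so x IS a limit point.
  x = j: opens ∋ x are {i, j}, {i, j, k}; each meets A ∖ {j}, so x IS a limit point.
  x = k: open {k} ∋ x has {k} ∩ (A ∖ {k}) = ∅, so x is NOT a limit point.
Collecting: A' = {i, j}.


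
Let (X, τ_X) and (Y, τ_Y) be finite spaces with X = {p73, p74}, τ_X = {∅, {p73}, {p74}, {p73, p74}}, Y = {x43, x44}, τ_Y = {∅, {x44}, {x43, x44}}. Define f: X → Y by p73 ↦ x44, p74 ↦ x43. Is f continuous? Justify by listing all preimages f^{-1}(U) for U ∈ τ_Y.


f IS continuous.

Compute f^{-1}(U) for each U ∈ τ_Y:
  U = ∅: f^{-1}(U) = ∅ ∈ τ_X ✓.
  U = {x44}: f^{-1}(U) = {p73} ∈ τ_X ✓.
  U = {x43, x44}: f^{-1}(U) = {p73, p74} ∈ τ_X ✓.
Every preimage lies in τ_X, so f IS continuous.


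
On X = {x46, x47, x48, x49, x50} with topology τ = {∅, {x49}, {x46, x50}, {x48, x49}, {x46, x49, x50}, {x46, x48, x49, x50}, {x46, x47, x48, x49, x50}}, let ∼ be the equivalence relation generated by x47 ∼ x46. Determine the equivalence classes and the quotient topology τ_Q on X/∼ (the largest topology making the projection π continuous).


X/∼ = {[x46=x47], [x48], [x49], [x50]}; |τ_Q| = 4.

Equivalence classes: [x46=x47], [x48], [x49], [x50].
Quotient map π: X → X/∼ sends x46 ↦ [x46=x47], x47 ↦ [x46=x47], x48 ↦ [x48], x49 ↦ [x49], x50 ↦ [x50].
For each subset V ⊆ X/∼, compute π^{-1}(V) ⊆ X and check whether π^{-1}(V) ∈ τ. V is open in τ_Q iff π^{-1}(V) ∈ τ.
  V = {}: π^{-1}(V) = ∅ ∈ τ ✓.
  V = {[x46=x47]}: π^{-1}(V) = {x46, x47} ∉ τ ✗.
  V = {[x48]}: π^{-1}(V) = {x48} ∉ τ ✗.
  V = {[x46=x47], [x48]}: π^{-1}(V) = {x46, x47, x48} ∉ τ ✗.
  V = {[x49]}: π^{-1}(V) = {x49} ∈ τ ✓.
  V = {[x46=x47], [x49]}: π^{-1}(V) = {x46, x47, x49} ∉ τ ✗.
  V = {[x48], [x49]}: π^{-1}(V) = {x48, x49} ∈ τ ✓.
  V = {[x46=x47], [x48], [x49]}: π^{-1}(V) = {x46, x47, x48, x49} ∉ τ ✗.
  V = {[x50]}: π^{-1}(V) = {x50} ∉ τ ✗.
  V = {[x46=x47], [x50]}: π^{-1}(V) = {x46, x47, x50} ∉ τ ✗.
  V = {[x48], [x50]}: π^{-1}(V) = {x48, x50} ∉ τ ✗.
  V = {[x46=x47], [x48], [x50]}: π^{-1}(V) = {x46, x47, x48, x50} ∉ τ ✗.
  V = {[x49], [x50]}: π^{-1}(V) = {x49, x50} ∉ τ ✗.
  V = {[x46=x47], [x49], [x50]}: π^{-1}(V) = {x46, x47, x49, x50} ∉ τ ✗.
  V = {[x48], [x49], [x50]}: π^{-1}(V) = {x48, x49, x50} ∉ τ ✗.
  V = {[x46=x47], [x48], [x49], [x50]}: π^{-1}(V) = {x46, x47, x48, x49, x50} ∈ τ ✓.
Open sets in the quotient: τ_Q = {{}, {[x49]}, {[x48], [x49]}, {[x46=x47], [x48], [x49], [x50]}} (4 elements).


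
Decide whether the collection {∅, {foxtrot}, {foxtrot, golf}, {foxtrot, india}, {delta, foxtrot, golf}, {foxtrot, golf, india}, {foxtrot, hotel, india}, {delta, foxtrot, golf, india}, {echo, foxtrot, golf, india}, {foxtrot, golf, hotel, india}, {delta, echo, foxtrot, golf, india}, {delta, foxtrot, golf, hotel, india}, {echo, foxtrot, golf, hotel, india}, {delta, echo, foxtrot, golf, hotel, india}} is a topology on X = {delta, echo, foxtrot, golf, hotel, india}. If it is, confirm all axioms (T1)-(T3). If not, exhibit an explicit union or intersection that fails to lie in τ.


τ IS a topology on X.

Axiom (T1): ∅ ∈ τ? Yes; X ∈ τ? Yes.
Axiom (T2/T3): check pairwise unions and intersections of members of τ.
All pairwise intersections and unions checked — each lies in τ. Therefore τ satisfies (T1), (T2), (T3): it IS a topology on X.


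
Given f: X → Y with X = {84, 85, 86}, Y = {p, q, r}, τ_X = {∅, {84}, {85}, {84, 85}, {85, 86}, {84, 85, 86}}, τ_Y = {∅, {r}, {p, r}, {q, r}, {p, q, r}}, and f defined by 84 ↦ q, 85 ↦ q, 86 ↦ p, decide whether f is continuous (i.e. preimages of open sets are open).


f is NOT continuous.

Compute f^{-1}(U) for each U ∈ τ_Y:
  U = ∅: f^{-1}(U) = ∅ ∈ τ_X ✓.
  U = {r}: f^{-1}(U) = ∅ ∈ τ_X ✓.
  U = {p, r}: f^{-1}(U) = {86} ∉ τ_X ✗.
  U = {q, r}: f^{-1}(U) = {84, 85} ∈ τ_X ✓.
  U = {p, q, r}: f^{-1}(U) = {84, 85, 86} ∈ τ_X ✓.
Found U = {p, r} with f^{-1}(U) = {86} not in τ_X. Therefore f is NOT continuous.


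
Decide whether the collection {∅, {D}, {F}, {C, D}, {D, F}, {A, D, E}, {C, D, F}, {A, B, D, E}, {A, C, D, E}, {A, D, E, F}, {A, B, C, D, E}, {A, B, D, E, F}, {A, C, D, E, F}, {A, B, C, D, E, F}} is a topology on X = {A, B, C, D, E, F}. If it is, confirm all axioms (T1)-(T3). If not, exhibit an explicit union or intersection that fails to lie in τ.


τ IS a topology on X.

Axiom (T1): ∅ ∈ τ? Yes; X ∈ τ? Yes.
Axiom (T2/T3): check pairwise unions and intersections of members of τ.
All pairwise intersections and unions checked — each lies in τ. Therefore τ satisfies (T1), (T2), (T3): it IS a topology on X.


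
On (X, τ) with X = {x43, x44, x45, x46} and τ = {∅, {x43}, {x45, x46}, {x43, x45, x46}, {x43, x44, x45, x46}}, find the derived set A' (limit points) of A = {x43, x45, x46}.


A' = {x44, x45, x46}

For each x ∈ X, list the open sets U ∈ τ with x ∈ U, then check whether U ∩ (A ∖ {x}) ≠ ∅ for every such U.
  x = x43: open {x43} ∋ x has {x43} ∩ (A ∖ {x43}) = ∅, so x is NOT a limit point.
  x = x44: opens ∋ x are {x43, x44, x45, x46}; each meets A ∖ {x44}, so x IS a limit point.
  x = x45: opens ∋ x are {x45, x46}, {x43, x45, x46}, {x43, x44, x45, x46}; each meets A ∖ {x45}, so x IS a limit point.
  x = x46: opens ∋ x are {x45, x46}, {x43, x45, x46}, {x43, x44, x45, x46}; each meets A ∖ {x46}, so x IS a limit point.
Collecting: A' = {x44, x45, x46}.


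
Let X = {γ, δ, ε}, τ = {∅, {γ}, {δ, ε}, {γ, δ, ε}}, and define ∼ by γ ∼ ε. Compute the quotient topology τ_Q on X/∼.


X/∼ = {[γ=ε], [δ]}; |τ_Q| = 2.

Equivalence classes: [γ=ε], [δ].
Quotient map π: X → X/∼ sends γ ↦ [γ=ε], δ ↦ [δ], ε ↦ [γ=ε].
For each subset V ⊆ X/∼, compute π^{-1}(V) ⊆ X and check whether π^{-1}(V) ∈ τ. V is open in τ_Q iff π^{-1}(V) ∈ τ.
  V = {}: π^{-1}(V) = ∅ ∈ τ ✓.
  V = {[γ=ε]}: π^{-1}(V) = {γ, ε} ∉ τ ✗.
  V = {[δ]}: π^{-1}(V) = {δ} ∉ τ ✗.
  V = {[γ=ε], [δ]}: π^{-1}(V) = {γ, δ, ε} ∈ τ ✓.
Open sets in the quotient: τ_Q = {{}, {[γ=ε], [δ]}} (2 elements).


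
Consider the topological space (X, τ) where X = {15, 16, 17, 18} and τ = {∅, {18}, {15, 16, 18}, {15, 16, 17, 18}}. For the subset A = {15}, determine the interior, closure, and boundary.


int(A) = ∅, cl(A) = {15, 16, 17}, ∂A = {15, 16, 17}.

Closed sets in (X, τ) are complements of opens:
  closed(X, τ) = {∅, {17}, {15, 16, 17}, {15, 16, 17, 18}}.
int(A) = ⋃ {U ∈ τ : U ⊆ A}. Opens contained in A: ∅.
Taking the union of these: int(A) = ∅.
cl(A) = ⋂ {C closed : A ⊆ C}. Closed sets containing A: {15, 16, 17}, {15, 16, 17, 18}.
Intersecting these: cl(A) = {15, 16, 17}.
∂A = cl(A) ∖ int(A) = {15, 16, 17} ∖ ∅ = {15, 16, 17}.


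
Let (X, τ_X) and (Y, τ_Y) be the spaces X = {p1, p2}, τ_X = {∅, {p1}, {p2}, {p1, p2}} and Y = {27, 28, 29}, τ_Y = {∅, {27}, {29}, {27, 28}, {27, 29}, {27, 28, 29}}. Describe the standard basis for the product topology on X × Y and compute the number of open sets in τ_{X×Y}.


Basis B = {∅ × ∅, {p1} × {27}, {p1} × {29}, {p2} × {27}, {p2} × {29}, {p1} × {27, 28}, {p1} × {27, 29}, {p1, p2} × {27}, {p1, p2} × {29}, {p2} × {27, 28}, {p2} × {27, 29}, {p1} × {27, 28, 29}, {p2} × {27, 28, 29}, {p1, p2} × {27, 28}, {p1, p2} × {27, 29}, {p1, p2} × {27, 28, 29}}; |τ_{X×Y}| = 36.

Enumerate products U × V with U ∈ τ_X, V ∈ τ_Y (deduplicated):
  ∅ × ∅ = {} (∅)
  {p1} × {27} = {(p1,27)}
  {p1} × {29} = {(p1,29)}
  {p2} × {27} = {(p2,27)}
  {p2} × {29} = {(p2,29)}
  {p1} × {27, 28} = {(p1,27), (p1,28)}
  {p1} × {27, 29} = {(p1,27), (p1,29)}
  {p1, p2} × {27} = {(p1,27), (p2,27)}
  {p1, p2} × {29} = {(p1,29), (p2,29)}
  {p2} × {27, 28} = {(p2,27), (p2,28)}
  {p2} × {27, 29} = {(p2,27), (p2,29)}
  {p1} × {27, 28, 29} = {(p1,27), (p1,28), (p1,29)}
  {p2} × {27, 28, 29} = {(p2,27), (p2,28), (p2,29)}
  {p1, p2} × {27, 28} = {(p1,27), (p1,28), (p2,27), (p2,28)}
  {p1, p2} × {27, 29} = {(p1,27), (p1,29), (p2,27), (p2,29)}
  {p1, p2} × {27, 28, 29} = {(p1,27), (p1,28), (p1,29), (p2,27), (p2,28), (p2,29)}
These 16 distinct sets form the basis B.
Close under arbitrary unions to get τ_{X×Y}; counting gives |τ_{X×Y}| = 36.


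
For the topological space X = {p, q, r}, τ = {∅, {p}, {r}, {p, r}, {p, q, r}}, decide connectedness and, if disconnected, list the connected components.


(X, τ) is connected.

Find clopen sets (U ∈ τ with X ∖ U ∈ τ):
  U = ∅, X ∖ U = {p, q, r} — both open, so U is clopen.
  U = {p, q, r}, X ∖ U = ∅ — both open, so U is clopen.
Only trivial clopens (∅ and X) exist, so (X, τ) is connected.
Compute connected components by grouping points that agree on all clopens:
  component: {p, q, r}


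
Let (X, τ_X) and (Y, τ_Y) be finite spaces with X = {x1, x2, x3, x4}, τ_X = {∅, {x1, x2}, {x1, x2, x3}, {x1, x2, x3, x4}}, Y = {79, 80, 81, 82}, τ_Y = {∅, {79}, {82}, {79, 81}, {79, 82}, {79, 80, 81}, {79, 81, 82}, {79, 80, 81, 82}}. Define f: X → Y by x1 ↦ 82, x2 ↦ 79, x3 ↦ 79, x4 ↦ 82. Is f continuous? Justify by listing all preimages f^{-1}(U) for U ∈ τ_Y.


f is NOT continuous.

Compute f^{-1}(U) for each U ∈ τ_Y:
  U = ∅: f^{-1}(U) = ∅ ∈ τ_X ✓.
  U = {79}: f^{-1}(U) = {x2, x3} ∉ τ_X ✗.
  U = {82}: f^{-1}(U) = {x1, x4} ∉ τ_X ✗.
  U = {79, 81}: f^{-1}(U) = {x2, x3} ∉ τ_X ✗.
  U = {79, 82}: f^{-1}(U) = {x1, x2, x3, x4} ∈ τ_X ✓.
  U = {79, 80, 81}: f^{-1}(U) = {x2, x3} ∉ τ_X ✗.
  U = {79, 81, 82}: f^{-1}(U) = {x1, x2, x3, x4} ∈ τ_X ✓.
  U = {79, 80, 81, 82}: f^{-1}(U) = {x1, x2, x3, x4} ∈ τ_X ✓.
Found U = {79} with f^{-1}(U) = {x2, x3} not in τ_X. Therefore f is NOT continuous.


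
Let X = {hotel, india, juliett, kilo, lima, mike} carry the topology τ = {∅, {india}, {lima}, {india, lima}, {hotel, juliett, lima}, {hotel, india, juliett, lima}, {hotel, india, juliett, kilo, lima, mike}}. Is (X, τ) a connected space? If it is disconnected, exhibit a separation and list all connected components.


(X, τ) is connected.

Find clopen sets (U ∈ τ with X ∖ U ∈ τ):
  U = ∅, X ∖ U = {hotel, india, juliett, kilo, lima, mike} — both open, so U is clopen.
  U = {hotel, india, juliett, kilo, lima, mike}, X ∖ U = ∅ — both open, so U is clopen.
Only trivial clopens (∅ and X) exist, so (X, τ) is connected.
Compute connected components by grouping points that agree on all clopens:
  component: {hotel, india, juliett, kilo, lima, mike}


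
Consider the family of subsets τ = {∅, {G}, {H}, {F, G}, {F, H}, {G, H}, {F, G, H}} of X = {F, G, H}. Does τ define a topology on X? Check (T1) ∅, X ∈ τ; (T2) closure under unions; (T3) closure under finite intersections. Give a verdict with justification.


τ is NOT a topology on X.

Axiom (T1): ∅ ∈ τ? Yes; X ∈ τ? Yes.
Axiom (T2/T3): check pairwise unions and intersections of members of τ.
Counterexample for (T3): {F, G} ∩ {F, H} = {F} ∉ τ. Therefore τ is NOT a topology.


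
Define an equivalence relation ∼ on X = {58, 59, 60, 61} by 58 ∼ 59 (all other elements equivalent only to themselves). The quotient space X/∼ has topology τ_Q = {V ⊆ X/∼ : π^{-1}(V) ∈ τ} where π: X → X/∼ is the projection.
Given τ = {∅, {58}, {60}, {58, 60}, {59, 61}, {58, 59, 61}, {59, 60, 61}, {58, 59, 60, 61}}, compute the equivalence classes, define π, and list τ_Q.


X/∼ = {[58=59], [60], [61]}; |τ_Q| = 4.

Equivalence classes: [58=59], [60], [61].
Quotient map π: X → X/∼ sends 58 ↦ [58=59], 59 ↦ [58=59], 60 ↦ [60], 61 ↦ [61].
For each subset V ⊆ X/∼, compute π^{-1}(V) ⊆ X and check whether π^{-1}(V) ∈ τ. V is open in τ_Q iff π^{-1}(V) ∈ τ.
  V = {}: π^{-1}(V) = ∅ ∈ τ ✓.
  V = {[58=59]}: π^{-1}(V) = {58, 59} ∉ τ ✗.
  V = {[60]}: π^{-1}(V) = {60} ∈ τ ✓.
  V = {[58=59], [60]}: π^{-1}(V) = {58, 59, 60} ∉ τ ✗.
  V = {[61]}: π^{-1}(V) = {61} ∉ τ ✗.
  V = {[58=59], [61]}: π^{-1}(V) = {58, 59, 61} ∈ τ ✓.
  V = {[60], [61]}: π^{-1}(V) = {60, 61} ∉ τ ✗.
  V = {[58=59], [60], [61]}: π^{-1}(V) = {58, 59, 60, 61} ∈ τ ✓.
Open sets in the quotient: τ_Q = {{}, {[60]}, {[58=59], [61]}, {[58=59], [60], [61]}} (4 elements).


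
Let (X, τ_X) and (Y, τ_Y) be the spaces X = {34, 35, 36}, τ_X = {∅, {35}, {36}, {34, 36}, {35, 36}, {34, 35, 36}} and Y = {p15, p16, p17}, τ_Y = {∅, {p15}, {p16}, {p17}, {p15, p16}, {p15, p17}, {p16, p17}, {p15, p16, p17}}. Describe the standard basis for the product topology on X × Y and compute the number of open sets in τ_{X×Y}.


Basis B = {∅ × ∅, {35} × {p15}, {35} × {p16}, {35} × {p17}, {36} × {p15}, {36} × {p16}, {36} × {p17}, {34, 36} × {p15}, {34, 36} × {p16}, {34, 36} × {p17}, {35} × {p15, p16}, {35} × {p15, p17}, {35, 36} × {p15}, {35} × {p16, p17}, {35, 36} × {p16}, {35, 36} × {p17}, {36} × {p15, p16}, {36} × {p15, p17}, {36} × {p16, p17}, {34, 35, 36} × {p15}, {34, 35, 36} × {p16}, {34, 35, 36} × {p17}, {35} × {p15, p16, p17}, {36} × {p15, p16, p17}, {34, 36} × {p15, p16}, {34, 36} × {p15, p17}, {34, 36} × {p16, p17}, {35, 36} × {p15, p16}, {35, 36} × {p15, p17}, {35, 36} × {p16, p17}, {34, 36} × {p15, p16, p17}, {34, 35, 36} × {p15, p16}, {34, 35, 36} × {p15, p17}, {34, 35, 36} × {p16, p17}, {35, 36} × {p15, p16, p17}, {34, 35, 36} × {p15, p16, p17}}; |τ_{X×Y}| = 216.

Enumerate products U × V with U ∈ τ_X, V ∈ τ_Y (deduplicated):
  ∅ × ∅ = {} (∅)
  {35} × {p15} = {(35,p15)}
  {35} × {p16} = {(35,p16)}
  {35} × {p17} = {(35,p17)}
  {36} × {p15} = {(36,p15)}
  {36} × {p16} = {(36,p16)}
  {36} × {p17} = {(36,p17)}
  {34, 36} × {p15} = {(34,p15), (36,p15)}
  {34, 36} × {p16} = {(34,p16), (36,p16)}
  {34, 36} × {p17} = {(34,p17), (36,p17)}
  {35} × {p15, p16} = {(35,p15), (35,p16)}
  {35} × {p15, p17} = {(35,p15), (35,p17)}
  {35, 36} × {p15} = {(35,p15), (36,p15)}
  {35} × {p16, p17} = {(35,p16), (35,p17)}
  {35, 36} × {p16} = {(35,p16), (36,p16)}
  {35, 36} × {p17} = {(35,p17), (36,p17)}
  {36} × {p15, p16} = {(36,p15), (36,p16)}
  {36} × {p15, p17} = {(36,p15), (36,p17)}
  {36} × {p16, p17} = {(36,p16), (36,p17)}
  {34, 35, 36} × {p15} = {(34,p15), (35,p15), (36,p15)}
  {34, 35, 36} × {p16} = {(34,p16), (35,p16), (36,p16)}
  {34, 35, 36} × {p17} = {(34,p17), (35,p17), (36,p17)}
  {35} × {p15, p16, p17} = {(35,p15), (35,p16), (35,p17)}
  {36} × {p15, p16, p17} = {(36,p15), (36,p16), (36,p17)}
  {34, 36} × {p15, p16} = {(34,p15), (34,p16), (36,p15), (36,p16)}
  {34, 36} × {p15, p17} = {(34,p15), (34,p17), (36,p15), (36,p17)}
  {34, 36} × {p16, p17} = {(34,p16), (34,p17), (36,p16), (36,p17)}
  {35, 36} × {p15, p16} = {(35,p15), (35,p16), (36,p15), (36,p16)}
  {35, 36} × {p15, p17} = {(35,p15), (35,p17), (36,p15), (36,p17)}
  {35, 36} × {p16, p17} = {(35,p16), (35,p17), (36,p16), (36,p17)}
  {34, 36} × {p15, p16, p17} = {(34,p15), (34,p16), (34,p17), (36,p15), (36,p16), (36,p17)}
  {34, 35, 36} × {p15, p16} = {(34,p15), (34,p16), (35,p15), (35,p16), (36,p15), (36,p16)}
  {34, 35, 36} × {p15, p17} = {(34,p15), (34,p17), (35,p15), (35,p17), (36,p15), (36,p17)}
  {34, 35, 36} × {p16, p17} = {(34,p16), (34,p17), (35,p16), (35,p17), (36,p16), (36,p17)}
  {35, 36} × {p15, p16, p17} = {(35,p15), (35,p16), (35,p17), (36,p15), (36,p16), (36,p17)}
  {34, 35, 36} × {p15, p16, p17} = {(34,p15), (34,p16), (34,p17), (35,p15), (35,p16), (35,p17), (36,p15), (36,p16), (36,p17)}
These 36 distinct sets form the basis B.
Close under arbitrary unions to get τ_{X×Y}; counting gives |τ_{X×Y}| = 216.


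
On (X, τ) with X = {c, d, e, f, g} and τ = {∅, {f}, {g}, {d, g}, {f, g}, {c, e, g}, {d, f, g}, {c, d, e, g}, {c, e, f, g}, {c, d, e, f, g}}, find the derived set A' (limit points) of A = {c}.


A' = {e}

For each x ∈ X, list the open sets U ∈ τ with x ∈ U, then check whether U ∩ (A ∖ {x}) ≠ ∅ for every such U.
  x = c: open {c, e, g} ∋ x has {c, e, g} ∩ (A ∖ {c}) = ∅, so x is NOT a limit point.
  x = d: open {d, g} ∋ x has {d, g} ∩ (A ∖ {d}) = ∅, so x is NOT a limit point.
  x = e: opens ∋ x are {c, e, g}, {c, d, e, g}, {c, e, f, g}, {c, d, e, f, g}; each meets A ∖ {e}, so x IS a limit point.
  x = f: open {f} ∋ x has {f} ∩ (A ∖ {f}) = ∅, so x is NOT a limit point.
  x = g: open {g} ∋ x has {g} ∩ (A ∖ {g}) = ∅, so x is NOT a limit point.
Collecting: A' = {e}.


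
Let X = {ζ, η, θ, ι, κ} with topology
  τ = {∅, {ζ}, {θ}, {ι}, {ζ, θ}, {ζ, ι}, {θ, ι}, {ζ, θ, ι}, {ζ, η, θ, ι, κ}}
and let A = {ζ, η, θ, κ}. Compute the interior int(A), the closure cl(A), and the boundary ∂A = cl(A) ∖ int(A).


int(A) = {ζ, θ}, cl(A) = {ζ, η, θ, κ}, ∂A = {η, κ}.

Closed sets in (X, τ) are complements of opens:
  closed(X, τ) = {∅, {η, κ}, {ζ, η, κ}, {η, θ, κ}, {η, ι, κ}, {ζ, η, θ, κ}, {ζ, η, ι, κ}, {η, θ, ι, κ}, {ζ, η, θ, ι, κ}}.
int(A) = ⋃ {U ∈ τ : U ⊆ A}. Opens contained in A: ∅, {ζ}, {θ}, {ζ, θ}.
Taking the union of these: int(A) = {ζ, θ}.
cl(A) = ⋂ {C closed : A ⊆ C}. Closed sets containing A: {ζ, η, θ, κ}, {ζ, η, θ, ι, κ}.
Intersecting these: cl(A) = {ζ, η, θ, κ}.
∂A = cl(A) ∖ int(A) = {ζ, η, θ, κ} ∖ {ζ, θ} = {η, κ}.


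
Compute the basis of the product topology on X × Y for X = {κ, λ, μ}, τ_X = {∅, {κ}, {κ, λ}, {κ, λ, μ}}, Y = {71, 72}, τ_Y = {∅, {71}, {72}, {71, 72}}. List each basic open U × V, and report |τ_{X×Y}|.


Basis B = {∅ × ∅, {κ} × {71}, {κ} × {72}, {κ} × {71, 72}, {κ, λ} × {71}, {κ, λ} × {72}, {κ, λ, μ} × {71}, {κ, λ, μ} × {72}, {κ, λ} × {71, 72}, {κ, λ, μ} × {71, 72}}; |τ_{X×Y}| = 16.

Enumerate products U × V with U ∈ τ_X, V ∈ τ_Y (deduplicated):
  ∅ × ∅ = {} (∅)
  {κ} × {71} = {(κ,71)}
  {κ} × {72} = {(κ,72)}
  {κ} × {71, 72} = {(κ,71), (κ,72)}
  {κ, λ} × {71} = {(κ,71), (λ,71)}
  {κ, λ} × {72} = {(κ,72), (λ,72)}
  {κ, λ, μ} × {71} = {(κ,71), (λ,71), (μ,71)}
  {κ, λ, μ} × {72} = {(κ,72), (λ,72), (μ,72)}
  {κ, λ} × {71, 72} = {(κ,71), (κ,72), (λ,71), (λ,72)}
  {κ, λ, μ} × {71, 72} = {(κ,71), (κ,72), (λ,71), (λ,72), (μ,71), (μ,72)}
These 10 distinct sets form the basis B.
Close under arbitrary unions to get τ_{X×Y}; counting gives |τ_{X×Y}| = 16.


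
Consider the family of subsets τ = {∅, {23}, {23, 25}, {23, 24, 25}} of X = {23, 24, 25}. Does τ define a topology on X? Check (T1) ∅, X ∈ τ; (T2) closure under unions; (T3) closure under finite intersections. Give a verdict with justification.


τ IS a topology on X.

Axiom (T1): ∅ ∈ τ? Yes; X ∈ τ? Yes.
Axiom (T2/T3): check pairwise unions and intersections of members of τ.
All pairwise intersections and unions checked — each lies in τ. Therefore τ satisfies (T1), (T2), (T3): it IS a topology on X.


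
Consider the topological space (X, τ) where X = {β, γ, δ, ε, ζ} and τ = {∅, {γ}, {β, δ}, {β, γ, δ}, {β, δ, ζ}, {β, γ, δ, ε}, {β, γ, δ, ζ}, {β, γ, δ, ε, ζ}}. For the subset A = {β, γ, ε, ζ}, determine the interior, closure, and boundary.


int(A) = {γ}, cl(A) = {β, γ, δ, ε, ζ}, ∂A = {β, δ, ε, ζ}.

Closed sets in (X, τ) are complements of opens:
  closed(X, τ) = {∅, {ε}, {ζ}, {γ, ε}, {ε, ζ}, {γ, ε, ζ}, {β, δ, ε, ζ}, {β, γ, δ, ε, ζ}}.
int(A) = ⋃ {U ∈ τ : U ⊆ A}. Opens contained in A: ∅, {γ}.
Taking the union of these: int(A) = {γ}.
cl(A) = ⋂ {C closed : A ⊆ C}. Closed sets containing A: {β, γ, δ, ε, ζ}.
Intersecting these: cl(A) = {β, γ, δ, ε, ζ}.
∂A = cl(A) ∖ int(A) = {β, γ, δ, ε, ζ} ∖ {γ} = {β, δ, ε, ζ}.


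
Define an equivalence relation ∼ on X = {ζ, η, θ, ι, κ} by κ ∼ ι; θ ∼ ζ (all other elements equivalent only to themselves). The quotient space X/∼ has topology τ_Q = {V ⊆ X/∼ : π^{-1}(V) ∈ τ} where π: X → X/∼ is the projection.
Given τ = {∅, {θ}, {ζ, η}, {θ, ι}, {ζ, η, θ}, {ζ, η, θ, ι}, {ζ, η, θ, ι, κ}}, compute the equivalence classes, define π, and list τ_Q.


X/∼ = {[ζ=θ], [η], [ι=κ]}; |τ_Q| = 3.

Equivalence classes: [ζ=θ], [η], [ι=κ].
Quotient map π: X → X/∼ sends ζ ↦ [ζ=θ], η ↦ [η], θ ↦ [ζ=θ], ι ↦ [ι=κ], κ ↦ [ι=κ].
For each subset V ⊆ X/∼, compute π^{-1}(V) ⊆ X and check whether π^{-1}(V) ∈ τ. V is open in τ_Q iff π^{-1}(V) ∈ τ.
  V = {}: π^{-1}(V) = ∅ ∈ τ ✓.
  V = {[ζ=θ]}: π^{-1}(V) = {ζ, θ} ∉ τ ✗.
  V = {[η]}: π^{-1}(V) = {η} ∉ τ ✗.
  V = {[ζ=θ], [η]}: π^{-1}(V) = {ζ, η, θ} ∈ τ ✓.
  V = {[ι=κ]}: π^{-1}(V) = {ι, κ} ∉ τ ✗.
  V = {[ζ=θ], [ι=κ]}: π^{-1}(V) = {ζ, θ, ι, κ} ∉ τ ✗.
  V = {[η], [ι=κ]}: π^{-1}(V) = {η, ι, κ} ∉ τ ✗.
  V = {[ζ=θ], [η], [ι=κ]}: π^{-1}(V) = {ζ, η, θ, ι, κ} ∈ τ ✓.
Open sets in the quotient: τ_Q = {{}, {[ζ=θ], [η]}, {[ζ=θ], [η], [ι=κ]}} (3 elements).


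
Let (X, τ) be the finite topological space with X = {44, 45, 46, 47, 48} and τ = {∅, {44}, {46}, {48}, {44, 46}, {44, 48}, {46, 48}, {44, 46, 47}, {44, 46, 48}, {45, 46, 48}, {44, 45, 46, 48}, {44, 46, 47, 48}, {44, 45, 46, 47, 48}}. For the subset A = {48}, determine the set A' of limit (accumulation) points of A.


A' = {45}

For each x ∈ X, list the open sets U ∈ τ with x ∈ U, then check whether U ∩ (A ∖ {x}) ≠ ∅ for every such U.
  x = 44: open {44} ∋ x has {44} ∩ (A ∖ {44}) = ∅, so x is NOT a limit point.
  x = 45: opens ∋ x are {45, 46, 48}, {44, 45, 46, 48}, {44, 45, 46, 47, 48}; each meets A ∖ {45}, so x IS a limit point.
  x = 46: open {46} ∋ x has {46} ∩ (A ∖ {46}) = ∅, so x is NOT a limit point.
  x = 47: open {44, 46, 47} ∋ x has {44, 46, 47} ∩ (A ∖ {47}) = ∅, so x is NOT a limit point.
  x = 48: open {48} ∋ x has {48} ∩ (A ∖ {48}) = ∅, so x is NOT a limit point.
Collecting: A' = {45}.


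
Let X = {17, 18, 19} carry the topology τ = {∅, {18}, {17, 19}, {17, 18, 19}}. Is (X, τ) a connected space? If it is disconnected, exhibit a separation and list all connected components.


(X, τ) is disconnected; components = [{18}, {17, 19}].

Find clopen sets (U ∈ τ with X ∖ U ∈ τ):
  U = ∅, X ∖ U = {17, 18, 19} — both open, so U is clopen.
  U = {18}, X ∖ U = {17, 19} — both open, so U is clopen.
  U = {17, 19}, X ∖ U = {18} — both open, so U is clopen.
  U = {17, 18, 19}, X ∖ U = ∅ — both open, so U is clopen.
Nontrivial clopen(s) exist: e.g. {17, 19}. So (X, τ) is disconnected.
Compute connected components by grouping points that agree on all clopens:
  component: {18}
  component: {17, 19}


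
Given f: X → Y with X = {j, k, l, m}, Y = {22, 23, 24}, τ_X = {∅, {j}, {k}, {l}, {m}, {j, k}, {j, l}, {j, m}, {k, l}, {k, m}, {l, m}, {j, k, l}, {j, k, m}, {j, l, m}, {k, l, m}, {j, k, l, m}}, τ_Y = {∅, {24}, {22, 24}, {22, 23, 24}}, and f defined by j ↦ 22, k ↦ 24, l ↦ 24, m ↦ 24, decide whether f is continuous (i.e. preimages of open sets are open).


f IS continuous.

Compute f^{-1}(U) for each U ∈ τ_Y:
  U = ∅: f^{-1}(U) = ∅ ∈ τ_X ✓.
  U = {24}: f^{-1}(U) = {k, l, m} ∈ τ_X ✓.
  U = {22, 24}: f^{-1}(U) = {j, k, l, m} ∈ τ_X ✓.
  U = {22, 23, 24}: f^{-1}(U) = {j, k, l, m} ∈ τ_X ✓.
Every preimage lies in τ_X, so f IS continuous.


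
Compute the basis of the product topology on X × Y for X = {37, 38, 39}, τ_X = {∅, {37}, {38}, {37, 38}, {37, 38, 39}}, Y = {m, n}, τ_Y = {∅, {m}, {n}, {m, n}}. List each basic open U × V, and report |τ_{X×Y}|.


Basis B = {∅ × ∅, {37} × {m}, {37} × {n}, {38} × {m}, {38} × {n}, {37} × {m, n}, {37, 38} × {m}, {37, 38} × {n}, {38} × {m, n}, {37, 38, 39} × {m}, {37, 38, 39} × {n}, {37, 38} × {m, n}, {37, 38, 39} × {m, n}}; |τ_{X×Y}| = 25.

Enumerate products U × V with U ∈ τ_X, V ∈ τ_Y (deduplicated):
  ∅ × ∅ = {} (∅)
  {37} × {m} = {(37,m)}
  {37} × {n} = {(37,n)}
  {38} × {m} = {(38,m)}
  {38} × {n} = {(38,n)}
  {37} × {m, n} = {(37,m), (37,n)}
  {37, 38} × {m} = {(37,m), (38,m)}
  {37, 38} × {n} = {(37,n), (38,n)}
  {38} × {m, n} = {(38,m), (38,n)}
  {37, 38, 39} × {m} = {(37,m), (38,m), (39,m)}
  {37, 38, 39} × {n} = {(37,n), (38,n), (39,n)}
  {37, 38} × {m, n} = {(37,m), (37,n), (38,m), (38,n)}
  {37, 38, 39} × {m, n} = {(37,m), (37,n), (38,m), (38,n), (39,m), (39,n)}
These 13 distinct sets form the basis B.
Close under arbitrary unions to get τ_{X×Y}; counting gives |τ_{X×Y}| = 25.


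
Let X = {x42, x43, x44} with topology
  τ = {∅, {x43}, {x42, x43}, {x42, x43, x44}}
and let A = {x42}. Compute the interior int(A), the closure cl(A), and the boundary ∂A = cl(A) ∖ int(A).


int(A) = ∅, cl(A) = {x42, x44}, ∂A = {x42, x44}.

Closed sets in (X, τ) are complements of opens:
  closed(X, τ) = {∅, {x44}, {x42, x44}, {x42, x43, x44}}.
int(A) = ⋃ {U ∈ τ : U ⊆ A}. Opens contained in A: ∅.
Taking the union of these: int(A) = ∅.
cl(A) = ⋂ {C closed : A ⊆ C}. Closed sets containing A: {x42, x44}, {x42, x43, x44}.
Intersecting these: cl(A) = {x42, x44}.
∂A = cl(A) ∖ int(A) = {x42, x44} ∖ ∅ = {x42, x44}.


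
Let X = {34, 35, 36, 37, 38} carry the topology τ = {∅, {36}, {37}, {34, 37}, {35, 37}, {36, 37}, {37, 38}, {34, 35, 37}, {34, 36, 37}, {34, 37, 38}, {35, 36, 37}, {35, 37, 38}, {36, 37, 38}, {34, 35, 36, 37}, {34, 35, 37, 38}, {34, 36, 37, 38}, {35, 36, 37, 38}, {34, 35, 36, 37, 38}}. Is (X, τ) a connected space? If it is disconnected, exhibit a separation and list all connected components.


(X, τ) is disconnected; components = [{36}, {34, 35, 37, 38}].

Find clopen sets (U ∈ τ with X ∖ U ∈ τ):
  U = ∅, X ∖ U = {34, 35, 36, 37, 38} — both open, so U is clopen.
  U = {36}, X ∖ U = {34, 35, 37, 38} — both open, so U is clopen.
  U = {34, 35, 37, 38}, X ∖ U = {36} — both open, so U is clopen.
  U = {34, 35, 36, 37, 38}, X ∖ U = ∅ — both open, so U is clopen.
Nontrivial clopen(s) exist: e.g. {34, 35, 37, 38}. So (X, τ) is disconnected.
Compute connected components by grouping points that agree on all clopens:
  component: {36}
  component: {34, 35, 37, 38}


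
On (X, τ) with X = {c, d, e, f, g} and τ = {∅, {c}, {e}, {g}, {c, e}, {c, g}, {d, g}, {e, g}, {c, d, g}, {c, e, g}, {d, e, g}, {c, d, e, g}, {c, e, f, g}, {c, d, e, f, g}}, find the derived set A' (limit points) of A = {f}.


A' = ∅

For each x ∈ X, list the open sets U ∈ τ with x ∈ U, then check whether U ∩ (A ∖ {x}) ≠ ∅ for every such U.
  x = c: open {c} ∋ x has {c} ∩ (A ∖ {c}) = ∅, so x is NOT a limit point.
  x = d: open {d, g} ∋ x has {d, g} ∩ (A ∖ {d}) = ∅, so x is NOT a limit point.
  x = e: open {e} ∋ x has {e} ∩ (A ∖ {e}) = ∅, so x is NOT a limit point.
  x = f: open {c, e, f, g} ∋ x has {c, e, f, g} ∩ (A ∖ {f}) = ∅, so x is NOT a limit point.
  x = g: open {g} ∋ x has {g} ∩ (A ∖ {g}) = ∅, so x is NOT a limit point.
Collecting: A' = ∅.


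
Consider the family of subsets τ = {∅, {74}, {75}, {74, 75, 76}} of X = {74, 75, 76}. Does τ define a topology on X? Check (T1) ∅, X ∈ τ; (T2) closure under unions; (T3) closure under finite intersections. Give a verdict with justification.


τ is NOT a topology on X.

Axiom (T1): ∅ ∈ τ? Yes; X ∈ τ? Yes.
Axiom (T2/T3): check pairwise unions and intersections of members of τ.
Counterexample for (T2): {74} ∪ {75} = {74, 75} ∉ τ. Therefore τ is NOT a topology.


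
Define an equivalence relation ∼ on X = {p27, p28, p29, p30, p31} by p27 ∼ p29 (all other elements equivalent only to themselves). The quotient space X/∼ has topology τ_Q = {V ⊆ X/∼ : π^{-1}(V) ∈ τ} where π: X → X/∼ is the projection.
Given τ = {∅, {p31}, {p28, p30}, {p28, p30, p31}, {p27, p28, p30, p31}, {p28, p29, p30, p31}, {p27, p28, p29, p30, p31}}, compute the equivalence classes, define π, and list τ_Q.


X/∼ = {[p27=p29], [p28], [p30], [p31]}; |τ_Q| = 5.

Equivalence classes: [p27=p29], [p28], [p30], [p31].
Quotient map π: X → X/∼ sends p27 ↦ [p27=p29], p28 ↦ [p28], p29 ↦ [p27=p29], p30 ↦ [p30], p31 ↦ [p31].
For each subset V ⊆ X/∼, compute π^{-1}(V) ⊆ X and check whether π^{-1}(V) ∈ τ. V is open in τ_Q iff π^{-1}(V) ∈ τ.
  V = {}: π^{-1}(V) = ∅ ∈ τ ✓.
  V = {[p27=p29]}: π^{-1}(V) = {p27, p29} ∉ τ ✗.
  V = {[p28]}: π^{-1}(V) = {p28} ∉ τ ✗.
  V = {[p27=p29], [p28]}: π^{-1}(V) = {p27, p28, p29} ∉ τ ✗.
  V = {[p30]}: π^{-1}(V) = {p30} ∉ τ ✗.
  V = {[p27=p29], [p30]}: π^{-1}(V) = {p27, p29, p30} ∉ τ ✗.
  V = {[p28], [p30]}: π^{-1}(V) = {p28, p30} ∈ τ ✓.
  V = {[p27=p29], [p28], [p30]}: π^{-1}(V) = {p27, p28, p29, p30} ∉ τ ✗.
  V = {[p31]}: π^{-1}(V) = {p31} ∈ τ ✓.
  V = {[p27=p29], [p31]}: π^{-1}(V) = {p27, p29, p31} ∉ τ ✗.
  V = {[p28], [p31]}: π^{-1}(V) = {p28, p31} ∉ τ ✗.
  V = {[p27=p29], [p28], [p31]}: π^{-1}(V) = {p27, p28, p29, p31} ∉ τ ✗.
  V = {[p30], [p31]}: π^{-1}(V) = {p30, p31} ∉ τ ✗.
  V = {[p27=p29], [p30], [p31]}: π^{-1}(V) = {p27, p29, p30, p31} ∉ τ ✗.
  V = {[p28], [p30], [p31]}: π^{-1}(V) = {p28, p30, p31} ∈ τ ✓.
  V = {[p27=p29], [p28], [p30], [p31]}: π^{-1}(V) = {p27, p28, p29, p30, p31} ∈ τ ✓.
Open sets in the quotient: τ_Q = {{}, {[p28], [p30]}, {[p31]}, {[p28], [p30], [p31]}, {[p27=p29], [p28], [p30], [p31]}} (5 elements).


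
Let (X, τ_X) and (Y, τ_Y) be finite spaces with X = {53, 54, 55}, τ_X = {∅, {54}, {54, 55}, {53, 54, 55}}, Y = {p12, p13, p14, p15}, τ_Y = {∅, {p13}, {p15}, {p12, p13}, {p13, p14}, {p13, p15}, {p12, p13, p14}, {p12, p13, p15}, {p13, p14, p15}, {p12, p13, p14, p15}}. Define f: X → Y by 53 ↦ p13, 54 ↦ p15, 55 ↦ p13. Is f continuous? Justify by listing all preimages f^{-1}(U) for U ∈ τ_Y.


f is NOT continuous.

Compute f^{-1}(U) for each U ∈ τ_Y:
  U = ∅: f^{-1}(U) = ∅ ∈ τ_X ✓.
  U = {p13}: f^{-1}(U) = {53, 55} ∉ τ_X ✗.
  U = {p15}: f^{-1}(U) = {54} ∈ τ_X ✓.
  U = {p12, p13}: f^{-1}(U) = {53, 55} ∉ τ_X ✗.
  U = {p13, p14}: f^{-1}(U) = {53, 55} ∉ τ_X ✗.
  U = {p13, p15}: f^{-1}(U) = {53, 54, 55} ∈ τ_X ✓.
  U = {p12, p13, p14}: f^{-1}(U) = {53, 55} ∉ τ_X ✗.
  U = {p12, p13, p15}: f^{-1}(U) = {53, 54, 55} ∈ τ_X ✓.
  U = {p13, p14, p15}: f^{-1}(U) = {53, 54, 55} ∈ τ_X ✓.
  U = {p12, p13, p14, p15}: f^{-1}(U) = {53, 54, 55} ∈ τ_X ✓.
Found U = {p13} with f^{-1}(U) = {53, 55} not in τ_X. Therefore f is NOT continuous.


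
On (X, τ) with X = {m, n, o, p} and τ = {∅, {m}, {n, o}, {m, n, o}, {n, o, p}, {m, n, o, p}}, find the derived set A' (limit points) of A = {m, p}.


A' = ∅

For each x ∈ X, list the open sets U ∈ τ with x ∈ U, then check whether U ∩ (A ∖ {x}) ≠ ∅ for every such U.
  x = m: open {m} ∋ x has {m} ∩ (A ∖ {m}) = ∅, so x is NOT a limit point.
  x = n: open {n, o} ∋ x has {n, o} ∩ (A ∖ {n}) = ∅, so x is NOT a limit point.
  x = o: open {n, o} ∋ x has {n, o} ∩ (A ∖ {o}) = ∅, so x is NOT a limit point.
  x = p: open {n, o, p} ∋ x has {n, o, p} ∩ (A ∖ {p}) = ∅, so x is NOT a limit point.
Collecting: A' = ∅.


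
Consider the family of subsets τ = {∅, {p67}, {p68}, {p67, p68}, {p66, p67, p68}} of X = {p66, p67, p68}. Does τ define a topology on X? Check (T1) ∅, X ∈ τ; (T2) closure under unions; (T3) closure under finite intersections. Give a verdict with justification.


τ IS a topology on X.

Axiom (T1): ∅ ∈ τ? Yes; X ∈ τ? Yes.
Axiom (T2/T3): check pairwise unions and intersections of members of τ.
All pairwise intersections and unions checked — each lies in τ. Therefore τ satisfies (T1), (T2), (T3): it IS a topology on X.


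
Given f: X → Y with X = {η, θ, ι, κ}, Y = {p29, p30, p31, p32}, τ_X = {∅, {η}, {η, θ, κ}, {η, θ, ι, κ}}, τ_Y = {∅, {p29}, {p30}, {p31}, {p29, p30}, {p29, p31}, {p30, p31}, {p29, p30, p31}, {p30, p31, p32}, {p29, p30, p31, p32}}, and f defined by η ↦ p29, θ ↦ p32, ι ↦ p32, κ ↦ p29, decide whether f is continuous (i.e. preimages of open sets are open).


f is NOT continuous.

Compute f^{-1}(U) for each U ∈ τ_Y:
  U = ∅: f^{-1}(U) = ∅ ∈ τ_X ✓.
  U = {p29}: f^{-1}(U) = {η, κ} ∉ τ_X ✗.
  U = {p30}: f^{-1}(U) = ∅ ∈ τ_X ✓.
  U = {p31}: f^{-1}(U) = ∅ ∈ τ_X ✓.
  U = {p29, p30}: f^{-1}(U) = {η, κ} ∉ τ_X ✗.
  U = {p29, p31}: f^{-1}(U) = {η, κ} ∉ τ_X ✗.
  U = {p30, p31}: f^{-1}(U) = ∅ ∈ τ_X ✓.
  U = {p29, p30, p31}: f^{-1}(U) = {η, κ} ∉ τ_X ✗.
  U = {p30, p31, p32}: f^{-1}(U) = {θ, ι} ∉ τ_X ✗.
  U = {p29, p30, p31, p32}: f^{-1}(U) = {η, θ, ι, κ} ∈ τ_X ✓.
Found U = {p29} with f^{-1}(U) = {η, κ} not in τ_X. Therefore f is NOT continuous.


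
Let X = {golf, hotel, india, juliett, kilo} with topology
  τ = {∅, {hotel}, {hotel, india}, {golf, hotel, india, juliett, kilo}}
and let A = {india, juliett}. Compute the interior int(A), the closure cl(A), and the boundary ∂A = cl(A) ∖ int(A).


int(A) = ∅, cl(A) = {golf, india, juliett, kilo}, ∂A = {golf, india, juliett, kilo}.

Closed sets in (X, τ) are complements of opens:
  closed(X, τ) = {∅, {golf, juliett, kilo}, {golf, india, juliett, kilo}, {golf, hotel, india, juliett, kilo}}.
int(A) = ⋃ {U ∈ τ : U ⊆ A}. Opens contained in A: ∅.
Taking the union of these: int(A) = ∅.
cl(A) = ⋂ {C closed : A ⊆ C}. Closed sets containing A: {golf, india, juliett, kilo}, {golf, hotel, india, juliett, kilo}.
Intersecting these: cl(A) = {golf, india, juliett, kilo}.
∂A = cl(A) ∖ int(A) = {golf, india, juliett, kilo} ∖ ∅ = {golf, india, juliett, kilo}.


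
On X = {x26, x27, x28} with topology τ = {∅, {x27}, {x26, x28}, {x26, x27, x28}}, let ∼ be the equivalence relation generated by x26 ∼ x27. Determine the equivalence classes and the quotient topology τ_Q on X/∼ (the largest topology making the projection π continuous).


X/∼ = {[x26=x27], [x28]}; |τ_Q| = 2.

Equivalence classes: [x26=x27], [x28].
Quotient map π: X → X/∼ sends x26 ↦ [x26=x27], x27 ↦ [x26=x27], x28 ↦ [x28].
For each subset V ⊆ X/∼, compute π^{-1}(V) ⊆ X and check whether π^{-1}(V) ∈ τ. V is open in τ_Q iff π^{-1}(V) ∈ τ.
  V = {}: π^{-1}(V) = ∅ ∈ τ ✓.
  V = {[x26=x27]}: π^{-1}(V) = {x26, x27} ∉ τ ✗.
  V = {[x28]}: π^{-1}(V) = {x28} ∉ τ ✗.
  V = {[x26=x27], [x28]}: π^{-1}(V) = {x26, x27, x28} ∈ τ ✓.
Open sets in the quotient: τ_Q = {{}, {[x26=x27], [x28]}} (2 elements).


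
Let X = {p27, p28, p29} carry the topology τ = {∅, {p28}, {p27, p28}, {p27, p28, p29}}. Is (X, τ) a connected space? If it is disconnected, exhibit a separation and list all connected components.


(X, τ) is connected.

Find clopen sets (U ∈ τ with X ∖ U ∈ τ):
  U = ∅, X ∖ U = {p27, p28, p29} — both open, so U is clopen.
  U = {p27, p28, p29}, X ∖ U = ∅ — both open, so U is clopen.
Only trivial clopens (∅ and X) exist, so (X, τ) is connected.
Compute connected components by grouping points that agree on all clopens:
  component: {p27, p28, p29}


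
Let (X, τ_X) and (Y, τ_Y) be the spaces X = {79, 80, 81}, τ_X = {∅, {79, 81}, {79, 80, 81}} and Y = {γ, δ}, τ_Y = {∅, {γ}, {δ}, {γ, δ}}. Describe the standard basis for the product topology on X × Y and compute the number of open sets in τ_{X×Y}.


Basis B = {∅ × ∅, {79, 81} × {γ}, {79, 81} × {δ}, {79, 80, 81} × {γ}, {79, 80, 81} × {δ}, {79, 81} × {γ, δ}, {79, 80, 81} × {γ, δ}}; |τ_{X×Y}| = 9.

Enumerate products U × V with U ∈ τ_X, V ∈ τ_Y (deduplicated):
  ∅ × ∅ = {} (∅)
  {79, 81} × {γ} = {(79,γ), (81,γ)}
  {79, 81} × {δ} = {(79,δ), (81,δ)}
  {79, 80, 81} × {γ} = {(79,γ), (80,γ), (81,γ)}
  {79, 80, 81} × {δ} = {(79,δ), (80,δ), (81,δ)}
  {79, 81} × {γ, δ} = {(79,γ), (79,δ), (81,γ), (81,δ)}
  {79, 80, 81} × {γ, δ} = {(79,γ), (79,δ), (80,γ), (80,δ), (81,γ), (81,δ)}
These 7 distinct sets form the basis B.
Close under arbitrary unions to get τ_{X×Y}; counting gives |τ_{X×Y}| = 9.
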